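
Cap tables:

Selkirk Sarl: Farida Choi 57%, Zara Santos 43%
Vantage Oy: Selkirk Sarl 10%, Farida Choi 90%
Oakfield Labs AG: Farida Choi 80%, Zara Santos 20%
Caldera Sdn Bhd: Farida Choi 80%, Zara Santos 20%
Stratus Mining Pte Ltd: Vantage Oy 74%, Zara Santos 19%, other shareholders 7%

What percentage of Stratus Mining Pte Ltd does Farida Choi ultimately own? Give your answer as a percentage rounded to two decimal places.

Farida reaches Stratus along 2 paths.
Via Selkirk → Vantage: 57% × 10% × 74% = 4.218%.
Via Vantage: 90% × 74% = 66.6%.
Total: 4.218% + 66.6% = 70.818%.
Rounded: 70.82%.

70.82%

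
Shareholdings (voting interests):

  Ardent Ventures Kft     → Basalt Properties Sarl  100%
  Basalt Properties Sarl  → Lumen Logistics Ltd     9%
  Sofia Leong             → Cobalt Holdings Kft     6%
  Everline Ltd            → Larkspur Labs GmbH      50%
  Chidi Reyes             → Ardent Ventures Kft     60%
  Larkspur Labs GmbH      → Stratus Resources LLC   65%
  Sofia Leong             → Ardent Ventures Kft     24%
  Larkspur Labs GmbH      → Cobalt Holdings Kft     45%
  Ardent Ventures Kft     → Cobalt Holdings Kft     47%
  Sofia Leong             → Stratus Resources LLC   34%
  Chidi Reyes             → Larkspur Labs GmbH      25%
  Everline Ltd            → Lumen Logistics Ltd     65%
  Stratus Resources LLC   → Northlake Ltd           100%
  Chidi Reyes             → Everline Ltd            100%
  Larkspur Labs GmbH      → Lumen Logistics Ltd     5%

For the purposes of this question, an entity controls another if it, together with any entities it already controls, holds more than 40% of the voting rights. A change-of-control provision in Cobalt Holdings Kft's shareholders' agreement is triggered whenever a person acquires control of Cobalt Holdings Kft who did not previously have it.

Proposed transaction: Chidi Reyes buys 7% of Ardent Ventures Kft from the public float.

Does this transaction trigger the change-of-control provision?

The purchase changes only Chidi's holdings, so Chidi is the only person who could newly come to control Cobalt.
Chidi holds 100% of Everline, so Chidi controls Everline.
Chidi and Everline together hold 25% + 50% = 75% of Larkspur, so Chidi controls Larkspur.
Chidi holds 60% of Ardent, so Chidi controls Ardent.
Ardent and Larkspur together hold 47% + 45% = 92% of Cobalt, so Chidi controls Cobalt.
So Chidi already controls Cobalt before the transaction.
After the purchase, Chidi's direct stake in Ardent rises to 60% + 7% = 67%.
Chidi controlled Cobalt already, so this is not a new person acquiring control; every other person's position is unchanged or reduced.
No new person acquires control, so the clause is not triggered.

No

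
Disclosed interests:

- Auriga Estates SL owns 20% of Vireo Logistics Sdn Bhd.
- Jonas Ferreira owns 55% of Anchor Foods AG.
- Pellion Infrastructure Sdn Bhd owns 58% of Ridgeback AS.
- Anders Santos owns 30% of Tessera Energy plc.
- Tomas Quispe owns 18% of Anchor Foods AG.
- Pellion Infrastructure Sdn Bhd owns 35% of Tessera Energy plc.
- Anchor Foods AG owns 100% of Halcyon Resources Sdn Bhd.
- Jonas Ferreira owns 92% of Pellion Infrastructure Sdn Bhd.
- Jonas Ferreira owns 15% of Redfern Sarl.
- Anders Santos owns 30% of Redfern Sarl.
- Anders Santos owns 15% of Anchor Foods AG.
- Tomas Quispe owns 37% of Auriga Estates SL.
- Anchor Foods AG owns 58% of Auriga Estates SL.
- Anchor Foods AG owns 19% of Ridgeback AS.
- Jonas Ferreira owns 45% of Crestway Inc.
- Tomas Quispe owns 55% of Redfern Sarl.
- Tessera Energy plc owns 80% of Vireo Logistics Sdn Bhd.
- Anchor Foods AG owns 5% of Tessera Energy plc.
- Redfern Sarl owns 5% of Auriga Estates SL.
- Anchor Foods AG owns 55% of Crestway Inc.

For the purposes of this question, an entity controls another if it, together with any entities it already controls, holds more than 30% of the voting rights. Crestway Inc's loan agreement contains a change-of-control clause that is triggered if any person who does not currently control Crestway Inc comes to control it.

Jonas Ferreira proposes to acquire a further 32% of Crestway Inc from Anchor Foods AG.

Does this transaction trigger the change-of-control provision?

The purchase adds only to Jonas's holdings (Anchor's stake shrinks), so Jonas is the only person who could newly come to control Crestway.
Jonas holds 55% of Anchor, so Jonas controls Anchor.
Jonas and Anchor together hold 45% + 55% = 100% of Crestway, so Jonas controls Crestway.
So Jonas already controls Crestway before the transaction.
After the purchase, Jonas's direct stake in Crestway rises to 45% + 32% = 77%, and Anchor's stake falls to 23%.
Jonas controlled Crestway already, so this is not a new person acquiring control; every other person's position is unchanged or reduced.
No new person acquires control, so the clause is not triggered.

No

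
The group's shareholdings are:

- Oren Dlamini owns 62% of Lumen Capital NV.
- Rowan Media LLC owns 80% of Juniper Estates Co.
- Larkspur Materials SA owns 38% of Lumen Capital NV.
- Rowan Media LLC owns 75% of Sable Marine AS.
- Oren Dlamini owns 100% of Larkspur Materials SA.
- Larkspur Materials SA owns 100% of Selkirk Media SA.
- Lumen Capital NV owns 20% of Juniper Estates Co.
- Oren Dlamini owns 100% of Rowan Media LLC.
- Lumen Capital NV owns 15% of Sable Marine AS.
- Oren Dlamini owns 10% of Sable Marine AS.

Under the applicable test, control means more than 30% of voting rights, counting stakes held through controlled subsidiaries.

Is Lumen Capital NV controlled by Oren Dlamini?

Oren holds 100% of Larkspur, so Oren controls Larkspur.
Oren and Larkspur together hold 62% + 38% = 100% of Lumen, so Oren controls Lumen.

Yes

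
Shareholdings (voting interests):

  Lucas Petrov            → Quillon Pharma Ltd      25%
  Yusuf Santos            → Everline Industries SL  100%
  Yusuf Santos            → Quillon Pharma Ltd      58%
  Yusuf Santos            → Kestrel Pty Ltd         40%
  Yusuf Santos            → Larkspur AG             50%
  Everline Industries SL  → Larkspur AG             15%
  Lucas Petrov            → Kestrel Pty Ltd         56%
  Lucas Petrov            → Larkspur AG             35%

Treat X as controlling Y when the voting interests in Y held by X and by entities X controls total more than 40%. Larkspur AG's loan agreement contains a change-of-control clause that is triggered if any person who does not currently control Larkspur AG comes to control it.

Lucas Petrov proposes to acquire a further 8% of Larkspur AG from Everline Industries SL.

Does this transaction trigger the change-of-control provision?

The purchase adds only to Lucas's holdings (Everline's stake shrinks), so Lucas is the only person who could newly come to control Larkspur.
Lucas holds 56% of Kestrel, so Lucas controls Kestrel.
In Larkspur, Lucas's side holds only 35%, not > 40%.
So before the transaction, Lucas does not control Larkspur.
After the purchase, Lucas's direct stake in Larkspur rises to 35% + 8% = 43%, and Everline's stake falls to 7%.
Lucas holds 43% of Larkspur, so Lucas controls Larkspur.
Lucas did not control Larkspur before and does after, so the clause is triggered.

Yes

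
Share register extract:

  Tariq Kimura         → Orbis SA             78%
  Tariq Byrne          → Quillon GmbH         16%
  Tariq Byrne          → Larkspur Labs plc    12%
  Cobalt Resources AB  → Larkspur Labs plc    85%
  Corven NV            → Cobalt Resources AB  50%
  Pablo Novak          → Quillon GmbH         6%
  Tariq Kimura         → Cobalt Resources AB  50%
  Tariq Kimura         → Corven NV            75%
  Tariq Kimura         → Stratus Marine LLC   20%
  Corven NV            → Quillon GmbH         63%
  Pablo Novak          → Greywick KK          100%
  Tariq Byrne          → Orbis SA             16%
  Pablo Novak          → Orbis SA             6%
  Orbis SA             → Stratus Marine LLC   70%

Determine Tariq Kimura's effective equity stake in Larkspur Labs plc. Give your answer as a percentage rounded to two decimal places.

74.38%

Tariq Kimura reaches Larkspur along 2 paths.
Via Cobalt: 50% × 85% = 42.5%.
Via Corven → Cobalt: 75% × 50% × 85% = 31.875%.
Total: 42.5% + 31.875% = 74.375%.
Rounded: 74.38%.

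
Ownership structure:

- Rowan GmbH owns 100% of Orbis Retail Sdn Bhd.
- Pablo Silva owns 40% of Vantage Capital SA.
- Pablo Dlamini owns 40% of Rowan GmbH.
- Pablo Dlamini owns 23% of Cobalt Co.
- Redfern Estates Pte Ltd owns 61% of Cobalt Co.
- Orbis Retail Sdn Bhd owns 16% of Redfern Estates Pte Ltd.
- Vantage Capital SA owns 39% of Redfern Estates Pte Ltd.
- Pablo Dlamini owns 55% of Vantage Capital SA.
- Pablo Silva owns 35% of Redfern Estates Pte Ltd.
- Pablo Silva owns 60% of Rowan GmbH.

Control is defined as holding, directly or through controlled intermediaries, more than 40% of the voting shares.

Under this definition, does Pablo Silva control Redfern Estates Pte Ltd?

Yes

Pablo Silva holds 60% of Rowan, so Pablo Silva controls Rowan.
Rowan holds 100% of Orbis, so Pablo Silva controls Orbis.
Pablo Silva and Orbis together hold 35% + 16% = 51% of Redfern, so Pablo Silva controls Redfern.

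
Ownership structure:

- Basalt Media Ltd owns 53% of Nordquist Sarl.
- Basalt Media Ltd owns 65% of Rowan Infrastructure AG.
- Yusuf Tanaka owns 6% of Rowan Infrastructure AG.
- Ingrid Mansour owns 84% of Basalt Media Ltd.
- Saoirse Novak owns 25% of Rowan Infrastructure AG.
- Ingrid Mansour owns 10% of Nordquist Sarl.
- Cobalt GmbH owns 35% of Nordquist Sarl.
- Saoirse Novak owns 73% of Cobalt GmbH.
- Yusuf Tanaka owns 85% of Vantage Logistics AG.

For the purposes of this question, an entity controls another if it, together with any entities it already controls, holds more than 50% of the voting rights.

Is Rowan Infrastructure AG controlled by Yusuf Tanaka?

No

Yusuf holds 85% of Vantage, so Yusuf controls Vantage.
In Rowan, Yusuf's side holds only 6%, not > 50%.
So Yusuf does not control Rowan.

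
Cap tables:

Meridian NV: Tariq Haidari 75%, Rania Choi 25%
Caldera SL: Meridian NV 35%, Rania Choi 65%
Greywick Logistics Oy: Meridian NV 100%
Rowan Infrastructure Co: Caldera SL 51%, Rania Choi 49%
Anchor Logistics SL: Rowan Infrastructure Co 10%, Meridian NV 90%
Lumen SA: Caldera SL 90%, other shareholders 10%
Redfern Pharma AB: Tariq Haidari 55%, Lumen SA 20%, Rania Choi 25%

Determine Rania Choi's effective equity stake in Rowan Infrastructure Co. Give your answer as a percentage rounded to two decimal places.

Rania reaches Rowan along 3 paths.
Via Meridian → Caldera: 25% × 35% × 51% = 4.4625%.
Via Caldera: 65% × 51% = 33.15%.
Direct stake: 49% = 49%.
Total: 4.4625% + 33.15% + 49% = 86.6125%.
Rounded: 86.61%.

86.61%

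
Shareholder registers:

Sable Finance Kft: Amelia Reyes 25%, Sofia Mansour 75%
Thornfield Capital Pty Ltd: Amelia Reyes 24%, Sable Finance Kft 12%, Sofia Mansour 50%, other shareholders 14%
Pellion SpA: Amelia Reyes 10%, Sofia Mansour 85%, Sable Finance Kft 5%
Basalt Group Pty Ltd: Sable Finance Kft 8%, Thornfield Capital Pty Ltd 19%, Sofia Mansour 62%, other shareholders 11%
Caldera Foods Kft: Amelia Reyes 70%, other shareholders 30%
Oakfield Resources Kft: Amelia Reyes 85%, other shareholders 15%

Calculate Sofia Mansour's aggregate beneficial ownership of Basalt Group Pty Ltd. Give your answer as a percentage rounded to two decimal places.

Sofia reaches Basalt along 4 paths.
Via Sable: 75% × 8% = 6%.
Via Sable → Thornfield: 75% × 12% × 19% = 1.71%.
Via Thornfield: 50% × 19% = 9.5%.
Direct stake: 62% = 62%.
Total: 6% + 1.71% + 9.5% + 62% = 79.21%.

79.21%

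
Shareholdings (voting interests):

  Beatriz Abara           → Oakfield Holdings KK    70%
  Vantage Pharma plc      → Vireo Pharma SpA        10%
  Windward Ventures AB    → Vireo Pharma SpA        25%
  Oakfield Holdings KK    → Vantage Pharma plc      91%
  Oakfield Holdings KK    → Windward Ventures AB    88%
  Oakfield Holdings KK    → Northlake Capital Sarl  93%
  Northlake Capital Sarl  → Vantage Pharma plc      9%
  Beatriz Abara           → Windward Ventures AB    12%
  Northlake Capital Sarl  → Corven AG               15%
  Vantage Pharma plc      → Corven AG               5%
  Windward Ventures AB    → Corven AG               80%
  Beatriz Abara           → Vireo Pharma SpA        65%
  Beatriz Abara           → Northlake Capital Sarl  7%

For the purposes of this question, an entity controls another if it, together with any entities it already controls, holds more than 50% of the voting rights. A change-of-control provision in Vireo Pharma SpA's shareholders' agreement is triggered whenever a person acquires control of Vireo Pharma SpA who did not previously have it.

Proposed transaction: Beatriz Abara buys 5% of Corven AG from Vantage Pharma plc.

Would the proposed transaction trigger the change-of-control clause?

No

The purchase adds only to Beatriz's holdings (Vantage's stake shrinks), so Beatriz is the only person who could newly come to control Vireo.
Beatriz holds 70% of Oakfield, so Beatriz controls Oakfield.
Oakfield and Beatriz together hold 88% + 12% = 100% of Windward, so Beatriz controls Windward.
Beatriz and Oakfield together hold 7% + 93% = 100% of Northlake, so Beatriz controls Northlake.
Oakfield and Northlake together hold 91% + 9% = 100% of Vantage, so Beatriz controls Vantage.
Windward and Beatriz and Vantage together hold 25% + 65% + 10% = 100% of Vireo, so Beatriz controls Vireo.
So Beatriz already controls Vireo before the transaction.
After the purchase, Beatriz holds 5% of Corven directly, and Vantage's stake falls to 0%.
Beatriz controlled Vireo already, so this is not a new person acquiring control; every other person's position is unchanged or reduced.
No new person acquires control, so the clause is not triggered.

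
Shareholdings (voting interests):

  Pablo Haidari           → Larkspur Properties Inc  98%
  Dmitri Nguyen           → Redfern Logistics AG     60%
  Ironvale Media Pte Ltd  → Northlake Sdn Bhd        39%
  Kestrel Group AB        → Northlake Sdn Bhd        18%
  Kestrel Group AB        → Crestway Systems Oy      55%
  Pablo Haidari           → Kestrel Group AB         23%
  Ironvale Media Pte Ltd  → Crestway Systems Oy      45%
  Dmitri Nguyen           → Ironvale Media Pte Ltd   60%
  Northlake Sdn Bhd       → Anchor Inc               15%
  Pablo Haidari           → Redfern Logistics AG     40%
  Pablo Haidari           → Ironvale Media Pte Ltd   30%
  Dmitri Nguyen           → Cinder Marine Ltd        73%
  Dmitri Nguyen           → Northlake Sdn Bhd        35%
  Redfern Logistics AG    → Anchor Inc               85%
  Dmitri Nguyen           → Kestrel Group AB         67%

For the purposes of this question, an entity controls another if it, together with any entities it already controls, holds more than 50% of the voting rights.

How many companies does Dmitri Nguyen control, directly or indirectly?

Dmitri holds 60% of Ironvale, so Dmitri controls Ironvale.
Dmitri holds 67% of Kestrel, so Dmitri controls Kestrel.
Dmitri holds 60% of Redfern, so Dmitri controls Redfern.
Dmitri and Ironvale and Kestrel together hold 35% + 39% + 18% = 92% of Northlake, so Dmitri controls Northlake.
Ironvale and Kestrel together hold 45% + 55% = 100% of Crestway, so Dmitri controls Crestway.
Dmitri holds 73% of Cinder, so Dmitri controls Cinder.
Redfern and Northlake together hold 85% + 15% = 100% of Anchor, so Dmitri controls Anchor.
No other company's threshold is met.
Dmitri controls 7 companies.

7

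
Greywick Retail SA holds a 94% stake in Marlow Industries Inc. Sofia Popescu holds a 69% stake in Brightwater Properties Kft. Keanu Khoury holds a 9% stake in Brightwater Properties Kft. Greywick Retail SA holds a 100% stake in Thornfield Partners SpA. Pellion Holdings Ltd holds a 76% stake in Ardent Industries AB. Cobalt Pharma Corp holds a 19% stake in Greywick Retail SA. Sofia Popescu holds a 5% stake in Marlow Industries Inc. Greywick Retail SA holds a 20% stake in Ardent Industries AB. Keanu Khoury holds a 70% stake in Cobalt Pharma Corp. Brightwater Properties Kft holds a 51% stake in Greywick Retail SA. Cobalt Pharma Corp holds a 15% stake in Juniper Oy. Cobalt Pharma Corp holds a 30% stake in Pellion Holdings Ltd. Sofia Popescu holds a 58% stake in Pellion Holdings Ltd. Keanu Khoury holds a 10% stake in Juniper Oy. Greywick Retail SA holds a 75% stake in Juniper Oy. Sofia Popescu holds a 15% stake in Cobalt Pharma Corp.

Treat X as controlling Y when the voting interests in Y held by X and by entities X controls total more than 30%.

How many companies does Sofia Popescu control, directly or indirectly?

Sofia holds 69% of Brightwater, so Sofia controls Brightwater.
Sofia holds 58% of Pellion, so Sofia controls Pellion.
Brightwater holds 51% of Greywick, so Sofia controls Greywick.
Pellion and Greywick together hold 76% + 20% = 96% of Ardent, so Sofia controls Ardent.
Greywick holds 75% of Juniper, so Sofia controls Juniper.
Greywick holds 100% of Thornfield, so Sofia controls Thornfield.
Greywick and Sofia together hold 94% + 5% = 99% of Marlow, so Sofia controls Marlow.
No other company's threshold is met.
Sofia controls 7 companies.

7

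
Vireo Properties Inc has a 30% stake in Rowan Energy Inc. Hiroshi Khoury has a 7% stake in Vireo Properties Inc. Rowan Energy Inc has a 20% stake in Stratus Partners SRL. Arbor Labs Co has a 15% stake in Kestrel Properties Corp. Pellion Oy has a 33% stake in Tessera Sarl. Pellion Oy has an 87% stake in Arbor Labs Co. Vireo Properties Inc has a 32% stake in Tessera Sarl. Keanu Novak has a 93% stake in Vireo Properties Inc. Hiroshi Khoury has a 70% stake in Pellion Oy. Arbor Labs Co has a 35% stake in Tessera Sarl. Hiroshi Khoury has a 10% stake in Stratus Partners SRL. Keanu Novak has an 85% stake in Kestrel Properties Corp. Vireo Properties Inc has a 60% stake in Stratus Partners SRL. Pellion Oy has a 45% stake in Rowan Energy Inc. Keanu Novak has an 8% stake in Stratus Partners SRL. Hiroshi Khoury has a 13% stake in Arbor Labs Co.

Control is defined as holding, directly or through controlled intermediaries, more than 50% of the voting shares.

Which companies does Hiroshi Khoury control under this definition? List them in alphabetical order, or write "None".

Arbor Labs Co, Pellion Oy, Tessera Sarl

Hiroshi holds 70% of Pellion, so Hiroshi controls Pellion.
Pellion and Hiroshi together hold 87% + 13% = 100% of Arbor, so Hiroshi controls Arbor.
Pellion and Arbor together hold 33% + 35% = 68% of Tessera, so Hiroshi controls Tessera.
No other company's threshold is met.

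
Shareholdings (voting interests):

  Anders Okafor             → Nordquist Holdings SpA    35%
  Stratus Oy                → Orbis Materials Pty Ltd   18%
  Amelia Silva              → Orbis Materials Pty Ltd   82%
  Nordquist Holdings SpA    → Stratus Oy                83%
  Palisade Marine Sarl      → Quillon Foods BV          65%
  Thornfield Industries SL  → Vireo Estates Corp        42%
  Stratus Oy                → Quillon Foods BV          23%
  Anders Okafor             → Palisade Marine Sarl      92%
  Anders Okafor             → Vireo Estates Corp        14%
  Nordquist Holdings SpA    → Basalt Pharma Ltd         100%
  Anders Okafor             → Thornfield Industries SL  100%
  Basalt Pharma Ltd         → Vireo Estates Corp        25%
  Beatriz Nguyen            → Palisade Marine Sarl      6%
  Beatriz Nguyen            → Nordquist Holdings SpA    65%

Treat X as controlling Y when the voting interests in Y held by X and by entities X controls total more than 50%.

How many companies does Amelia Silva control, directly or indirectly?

1

Amelia holds 82% of Orbis, so Amelia controls Orbis.
No other company's threshold is met.
Amelia controls 1 company.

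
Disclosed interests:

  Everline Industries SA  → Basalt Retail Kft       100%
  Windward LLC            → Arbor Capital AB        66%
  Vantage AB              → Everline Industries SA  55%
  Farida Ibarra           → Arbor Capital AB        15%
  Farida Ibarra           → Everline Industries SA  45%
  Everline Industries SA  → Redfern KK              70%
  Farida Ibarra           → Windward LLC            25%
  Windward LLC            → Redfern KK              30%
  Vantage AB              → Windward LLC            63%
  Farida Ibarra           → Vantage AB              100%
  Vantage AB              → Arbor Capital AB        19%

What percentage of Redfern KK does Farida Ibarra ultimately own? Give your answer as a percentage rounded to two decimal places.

96.40%

Farida reaches Redfern along 4 paths.
Via Windward: 25% × 30% = 7.5%.
Via Vantage → Windward: 100% × 63% × 30% = 18.9%.
Via Vantage → Everline: 100% × 55% × 70% = 38.5%.
Via Everline: 45% × 70% = 31.5%.
Total: 7.5% + 18.9% + 38.5% + 31.5% = 96.4%.
Rounded: 96.40%.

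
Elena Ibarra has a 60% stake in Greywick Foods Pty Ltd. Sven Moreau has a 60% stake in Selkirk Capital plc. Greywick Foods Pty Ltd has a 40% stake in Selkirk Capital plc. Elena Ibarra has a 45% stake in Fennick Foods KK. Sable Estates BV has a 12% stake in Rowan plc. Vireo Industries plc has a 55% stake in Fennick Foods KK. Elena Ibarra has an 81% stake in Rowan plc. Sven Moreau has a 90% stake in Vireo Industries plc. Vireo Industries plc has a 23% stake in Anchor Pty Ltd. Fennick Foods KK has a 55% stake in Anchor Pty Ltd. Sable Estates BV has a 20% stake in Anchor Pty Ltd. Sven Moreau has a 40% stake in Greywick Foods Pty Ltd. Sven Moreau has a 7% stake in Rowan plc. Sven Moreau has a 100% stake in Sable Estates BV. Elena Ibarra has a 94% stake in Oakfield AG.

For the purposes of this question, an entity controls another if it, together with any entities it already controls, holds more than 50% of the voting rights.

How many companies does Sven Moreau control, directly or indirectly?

5

Sven holds 90% of Vireo, so Sven controls Vireo.
Vireo holds 55% of Fennick, so Sven controls Fennick.
Sven holds 60% of Selkirk, so Sven controls Selkirk.
Sven holds 100% of Sable, so Sven controls Sable.
Sable and Vireo and Fennick together hold 20% + 23% + 55% = 98% of Anchor, so Sven controls Anchor.
No other company's threshold is met.
Sven controls 5 companies.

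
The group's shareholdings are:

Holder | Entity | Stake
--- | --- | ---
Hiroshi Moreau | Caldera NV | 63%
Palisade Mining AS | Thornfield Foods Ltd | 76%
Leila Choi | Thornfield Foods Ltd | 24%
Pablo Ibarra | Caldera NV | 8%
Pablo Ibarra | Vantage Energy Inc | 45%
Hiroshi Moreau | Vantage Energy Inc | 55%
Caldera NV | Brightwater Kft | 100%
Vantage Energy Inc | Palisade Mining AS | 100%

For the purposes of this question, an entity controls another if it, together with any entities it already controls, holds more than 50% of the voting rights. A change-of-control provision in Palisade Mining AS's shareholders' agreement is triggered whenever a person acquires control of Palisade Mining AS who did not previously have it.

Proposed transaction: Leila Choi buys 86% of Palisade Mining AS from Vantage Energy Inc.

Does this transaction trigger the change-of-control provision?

Yes

The purchase adds only to Leila's holdings (Vantage's stake shrinks), so Leila is the only person who could newly come to control Palisade.
Leila's largest direct stake is 24% in Thornfield, which does not meet the threshold, so Leila controls no company.
Neither Leila nor any entity Leila controls holds any voting interest in Palisade.
So before the transaction, Leila does not control Palisade.
After the purchase, Leila holds 86% of Palisade directly, and Vantage's stake falls to 14%.
Leila holds 86% of Palisade, so Leila controls Palisade.
Leila did not control Palisade before and does after, so the clause is triggered.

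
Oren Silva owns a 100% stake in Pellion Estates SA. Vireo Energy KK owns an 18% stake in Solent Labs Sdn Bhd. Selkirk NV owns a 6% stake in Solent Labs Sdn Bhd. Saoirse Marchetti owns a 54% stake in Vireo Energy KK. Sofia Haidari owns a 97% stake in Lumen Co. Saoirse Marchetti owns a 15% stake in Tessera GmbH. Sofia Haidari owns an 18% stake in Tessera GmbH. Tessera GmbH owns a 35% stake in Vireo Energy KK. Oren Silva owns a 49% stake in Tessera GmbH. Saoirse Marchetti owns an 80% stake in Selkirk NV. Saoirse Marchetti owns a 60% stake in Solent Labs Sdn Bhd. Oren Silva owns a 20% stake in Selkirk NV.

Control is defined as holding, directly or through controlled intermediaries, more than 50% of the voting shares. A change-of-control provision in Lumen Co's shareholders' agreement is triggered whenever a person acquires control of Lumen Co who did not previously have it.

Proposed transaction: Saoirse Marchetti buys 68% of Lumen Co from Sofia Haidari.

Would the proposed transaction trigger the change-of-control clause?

Yes

The purchase adds only to Saoirse's holdings (Sofia's stake shrinks), so Saoirse is the only person who could newly come to control Lumen.
Saoirse holds 80% of Selkirk, so Saoirse controls Selkirk.
Saoirse holds 54% of Vireo, so Saoirse controls Vireo.
Vireo and Selkirk and Saoirse together hold 18% + 6% + 60% = 84% of Solent, so Saoirse controls Solent.
Neither Saoirse nor any entity Saoirse controls holds any voting interest in Lumen.
So before the transaction, Saoirse does not control Lumen.
After the purchase, Saoirse holds 68% of Lumen directly, and Sofia's stake falls to 29%.
Saoirse holds 68% of Lumen, so Saoirse controls Lumen.
Saoirse did not control Lumen before and does after, so the clause is triggered.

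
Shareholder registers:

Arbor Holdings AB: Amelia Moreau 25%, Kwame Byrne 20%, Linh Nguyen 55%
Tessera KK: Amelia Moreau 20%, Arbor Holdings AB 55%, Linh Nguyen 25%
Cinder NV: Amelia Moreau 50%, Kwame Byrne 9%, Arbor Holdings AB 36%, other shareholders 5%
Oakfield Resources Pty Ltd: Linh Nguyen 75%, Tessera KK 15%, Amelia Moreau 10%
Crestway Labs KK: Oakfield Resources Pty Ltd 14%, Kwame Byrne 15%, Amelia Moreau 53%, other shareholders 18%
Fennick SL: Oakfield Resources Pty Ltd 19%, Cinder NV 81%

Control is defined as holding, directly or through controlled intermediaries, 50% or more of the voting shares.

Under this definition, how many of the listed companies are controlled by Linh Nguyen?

3

Linh holds 55% of Arbor, so Linh controls Arbor.
Arbor and Linh together hold 55% + 25% = 80% of Tessera, so Linh controls Tessera.
Linh and Tessera together hold 75% + 15% = 90% of Oakfield, so Linh controls Oakfield.
No other company's threshold is met.
Linh controls 3 companies.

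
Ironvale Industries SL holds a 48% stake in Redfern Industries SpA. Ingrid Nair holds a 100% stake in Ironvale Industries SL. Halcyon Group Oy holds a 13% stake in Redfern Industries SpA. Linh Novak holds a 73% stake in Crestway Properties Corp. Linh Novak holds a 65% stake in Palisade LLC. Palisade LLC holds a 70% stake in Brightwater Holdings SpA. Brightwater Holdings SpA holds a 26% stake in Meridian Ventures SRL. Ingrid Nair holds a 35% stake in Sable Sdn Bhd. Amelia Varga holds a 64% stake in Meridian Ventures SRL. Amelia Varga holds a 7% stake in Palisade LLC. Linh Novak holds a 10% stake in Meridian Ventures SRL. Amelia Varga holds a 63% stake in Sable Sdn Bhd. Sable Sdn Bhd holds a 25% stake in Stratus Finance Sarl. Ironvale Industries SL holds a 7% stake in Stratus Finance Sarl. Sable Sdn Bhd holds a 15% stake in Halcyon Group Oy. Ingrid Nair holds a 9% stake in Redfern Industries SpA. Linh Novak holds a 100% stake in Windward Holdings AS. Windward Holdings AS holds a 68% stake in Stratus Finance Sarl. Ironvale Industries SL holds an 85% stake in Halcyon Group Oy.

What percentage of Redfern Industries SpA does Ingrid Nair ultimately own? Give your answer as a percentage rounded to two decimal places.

Ingrid reaches Redfern along 4 paths.
Via Ironvale → Halcyon: 100% × 85% × 13% = 11.05%.
Via Sable → Halcyon: 35% × 15% × 13% = 0.6825%.
Via Ironvale: 100% × 48% = 48%.
Direct stake: 9% = 9%.
Total: 11.05% + 0.6825% + 48% + 9% = 68.7325%.
Rounded: 68.73%.

68.73%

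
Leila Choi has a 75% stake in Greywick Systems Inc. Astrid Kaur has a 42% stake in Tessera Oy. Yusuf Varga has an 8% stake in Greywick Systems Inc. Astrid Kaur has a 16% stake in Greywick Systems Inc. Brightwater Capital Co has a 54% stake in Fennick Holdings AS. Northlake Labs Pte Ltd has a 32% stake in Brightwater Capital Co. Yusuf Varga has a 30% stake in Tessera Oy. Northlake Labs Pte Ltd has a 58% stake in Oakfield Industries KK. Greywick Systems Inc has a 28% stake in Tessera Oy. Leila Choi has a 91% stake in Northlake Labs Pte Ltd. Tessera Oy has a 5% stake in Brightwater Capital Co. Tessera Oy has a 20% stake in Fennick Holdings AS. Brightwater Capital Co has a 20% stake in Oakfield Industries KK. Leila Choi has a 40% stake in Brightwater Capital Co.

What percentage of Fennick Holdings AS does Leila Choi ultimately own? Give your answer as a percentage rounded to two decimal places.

42.09%

Leila reaches Fennick along 4 paths.
Via Greywick → Tessera → Brightwater: 75% × 28% × 5% × 54% = 0.567%.
Via Brightwater: 40% × 54% = 21.6%.
Via Northlake → Brightwater: 91% × 32% × 54% = 15.7248%.
Via Greywick → Tessera: 75% × 28% × 20% = 4.2%.
Total: 0.567% + 21.6% + 15.7248% + 4.2% = 42.0918%.
Rounded: 42.09%.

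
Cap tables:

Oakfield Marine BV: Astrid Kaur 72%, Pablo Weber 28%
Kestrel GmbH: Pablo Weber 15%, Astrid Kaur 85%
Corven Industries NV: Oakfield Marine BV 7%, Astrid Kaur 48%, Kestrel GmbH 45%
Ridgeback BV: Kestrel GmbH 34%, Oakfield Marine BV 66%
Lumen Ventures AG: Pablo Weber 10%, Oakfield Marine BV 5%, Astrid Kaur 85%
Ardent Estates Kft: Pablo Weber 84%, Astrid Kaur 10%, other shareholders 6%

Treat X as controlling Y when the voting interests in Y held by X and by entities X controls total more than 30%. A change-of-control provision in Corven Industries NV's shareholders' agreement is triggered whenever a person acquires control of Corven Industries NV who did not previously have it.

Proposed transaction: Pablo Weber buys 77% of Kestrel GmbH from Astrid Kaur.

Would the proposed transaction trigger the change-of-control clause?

The purchase adds only to Pablo's holdings (Astrid's stake shrinks), so Pablo is the only person who could newly come to control Corven.
Pablo holds 84% of Ardent, so Pablo controls Ardent.
Neither Pablo nor any entity Pablo controls holds any voting interest in Corven.
So before the transaction, Pablo does not control Corven.
After the purchase, Pablo's direct stake in Kestrel rises to 15% + 77% = 92%, and Astrid's stake falls to 8%.
Pablo holds 92% of Kestrel, so Pablo controls Kestrel.
Kestrel holds 45% of Corven, so Pablo controls Corven.
Pablo did not control Corven before and does after, so the clause is triggered.

Yes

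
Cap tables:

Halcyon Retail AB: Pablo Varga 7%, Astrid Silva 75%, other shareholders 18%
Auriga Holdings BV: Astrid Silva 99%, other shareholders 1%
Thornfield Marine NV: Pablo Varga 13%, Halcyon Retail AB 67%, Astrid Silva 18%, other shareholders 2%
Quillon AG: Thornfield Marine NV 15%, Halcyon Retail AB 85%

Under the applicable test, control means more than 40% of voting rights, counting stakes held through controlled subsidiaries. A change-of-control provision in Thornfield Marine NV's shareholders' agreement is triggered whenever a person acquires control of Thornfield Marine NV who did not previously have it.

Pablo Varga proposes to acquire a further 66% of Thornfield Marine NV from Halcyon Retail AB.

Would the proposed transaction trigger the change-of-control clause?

Yes

The purchase adds only to Pablo's holdings (Halcyon's stake shrinks), so Pablo is the only person who could newly come to control Thornfield.
Pablo's largest direct stake is 13% in Thornfield, which does not meet the threshold, so Pablo controls no company.
In Thornfield, Pablo's side holds only 13%, not > 40%.
So before the transaction, Pablo does not control Thornfield.
After the purchase, Pablo's direct stake in Thornfield rises to 13% + 66% = 79%, and Halcyon's stake falls to 1%.
Pablo holds 79% of Thornfield, so Pablo controls Thornfield.
Pablo did not control Thornfield before and does after, so the clause is triggered.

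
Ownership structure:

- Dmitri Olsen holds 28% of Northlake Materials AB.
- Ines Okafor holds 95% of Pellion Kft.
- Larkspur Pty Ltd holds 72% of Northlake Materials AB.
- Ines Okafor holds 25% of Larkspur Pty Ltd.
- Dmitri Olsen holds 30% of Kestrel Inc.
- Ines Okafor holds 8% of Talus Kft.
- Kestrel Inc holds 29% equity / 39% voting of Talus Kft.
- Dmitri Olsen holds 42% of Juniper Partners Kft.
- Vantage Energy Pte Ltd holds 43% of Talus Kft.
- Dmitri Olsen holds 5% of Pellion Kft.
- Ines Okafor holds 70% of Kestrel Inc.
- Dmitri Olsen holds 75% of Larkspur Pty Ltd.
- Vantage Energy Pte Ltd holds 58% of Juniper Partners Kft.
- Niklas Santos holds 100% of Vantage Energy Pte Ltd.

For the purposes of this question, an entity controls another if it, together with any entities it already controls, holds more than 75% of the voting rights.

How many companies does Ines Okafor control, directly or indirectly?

1

Ines holds 95% of Pellion, so Ines controls Pellion.
No other company's threshold is met.
Ines controls 1 company.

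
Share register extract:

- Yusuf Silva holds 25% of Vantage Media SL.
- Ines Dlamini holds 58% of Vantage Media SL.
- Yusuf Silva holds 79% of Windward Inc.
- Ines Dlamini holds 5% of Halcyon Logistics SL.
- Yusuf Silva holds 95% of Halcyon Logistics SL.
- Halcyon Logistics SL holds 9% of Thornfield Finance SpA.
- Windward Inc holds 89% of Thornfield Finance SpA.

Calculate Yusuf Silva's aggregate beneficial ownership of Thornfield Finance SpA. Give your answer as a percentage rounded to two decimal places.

78.86%

Yusuf reaches Thornfield along 2 paths.
Via Windward: 79% × 89% = 70.31%.
Via Halcyon: 95% × 9% = 8.55%.
Total: 70.31% + 8.55% = 78.86%.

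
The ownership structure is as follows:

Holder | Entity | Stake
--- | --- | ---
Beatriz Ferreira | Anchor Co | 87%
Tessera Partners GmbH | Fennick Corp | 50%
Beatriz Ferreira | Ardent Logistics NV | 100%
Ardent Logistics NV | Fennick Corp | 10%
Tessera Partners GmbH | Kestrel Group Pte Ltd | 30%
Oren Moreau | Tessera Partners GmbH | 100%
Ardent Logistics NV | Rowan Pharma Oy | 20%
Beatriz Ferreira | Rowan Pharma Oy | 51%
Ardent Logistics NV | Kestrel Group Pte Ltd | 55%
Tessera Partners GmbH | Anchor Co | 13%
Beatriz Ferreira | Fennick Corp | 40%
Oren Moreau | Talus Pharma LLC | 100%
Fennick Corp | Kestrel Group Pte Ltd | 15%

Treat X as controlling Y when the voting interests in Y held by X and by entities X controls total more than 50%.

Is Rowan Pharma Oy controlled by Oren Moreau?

No

Oren holds 100% of Tessera, so Oren controls Tessera.
Oren holds 100% of Talus, so Oren controls Talus.
Neither Oren nor any entity Oren controls holds any voting interest in Rowan.
So Oren does not control Rowan.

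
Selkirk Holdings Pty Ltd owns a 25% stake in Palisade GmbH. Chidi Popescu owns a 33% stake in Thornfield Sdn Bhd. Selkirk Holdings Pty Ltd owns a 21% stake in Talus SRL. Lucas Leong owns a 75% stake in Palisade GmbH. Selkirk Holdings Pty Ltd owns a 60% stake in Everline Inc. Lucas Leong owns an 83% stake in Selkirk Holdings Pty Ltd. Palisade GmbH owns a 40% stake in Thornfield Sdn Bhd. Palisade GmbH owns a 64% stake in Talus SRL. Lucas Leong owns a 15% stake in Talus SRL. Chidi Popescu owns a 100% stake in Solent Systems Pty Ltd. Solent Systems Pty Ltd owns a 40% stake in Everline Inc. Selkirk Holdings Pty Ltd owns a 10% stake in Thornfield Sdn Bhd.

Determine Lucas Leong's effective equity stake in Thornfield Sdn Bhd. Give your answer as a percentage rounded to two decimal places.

Lucas reaches Thornfield along 3 paths.
Via Selkirk: 83% × 10% = 8.3%.
Via Palisade: 75% × 40% = 30%.
Via Selkirk → Palisade: 83% × 25% × 40% = 8.3%.
Total: 8.3% + 30% + 8.3% = 46.6%.
Rounded: 46.60%.

46.60%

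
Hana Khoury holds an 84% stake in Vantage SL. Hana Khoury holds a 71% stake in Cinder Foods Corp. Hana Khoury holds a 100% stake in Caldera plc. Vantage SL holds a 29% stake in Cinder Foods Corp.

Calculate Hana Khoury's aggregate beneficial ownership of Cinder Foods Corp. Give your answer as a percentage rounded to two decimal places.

Hana reaches Cinder along 2 paths.
Via Vantage: 84% × 29% = 24.36%.
Direct stake: 71% = 71%.
Total: 24.36% + 71% = 95.36%.

95.36%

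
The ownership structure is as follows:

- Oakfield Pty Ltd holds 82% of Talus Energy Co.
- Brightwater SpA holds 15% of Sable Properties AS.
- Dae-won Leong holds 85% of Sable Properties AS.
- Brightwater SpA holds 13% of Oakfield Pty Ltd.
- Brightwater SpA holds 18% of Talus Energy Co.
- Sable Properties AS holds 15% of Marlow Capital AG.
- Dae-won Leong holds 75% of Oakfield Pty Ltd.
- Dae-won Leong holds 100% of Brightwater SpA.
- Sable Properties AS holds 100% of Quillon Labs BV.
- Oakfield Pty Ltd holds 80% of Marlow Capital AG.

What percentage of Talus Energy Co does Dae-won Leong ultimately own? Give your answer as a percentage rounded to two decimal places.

90.16%

Dae-won reaches Talus along 3 paths.
Via Brightwater → Oakfield: 100% × 13% × 82% = 10.66%.
Via Oakfield: 75% × 82% = 61.5%.
Via Brightwater: 100% × 18% = 18%.
Total: 10.66% + 61.5% + 18% = 90.16%.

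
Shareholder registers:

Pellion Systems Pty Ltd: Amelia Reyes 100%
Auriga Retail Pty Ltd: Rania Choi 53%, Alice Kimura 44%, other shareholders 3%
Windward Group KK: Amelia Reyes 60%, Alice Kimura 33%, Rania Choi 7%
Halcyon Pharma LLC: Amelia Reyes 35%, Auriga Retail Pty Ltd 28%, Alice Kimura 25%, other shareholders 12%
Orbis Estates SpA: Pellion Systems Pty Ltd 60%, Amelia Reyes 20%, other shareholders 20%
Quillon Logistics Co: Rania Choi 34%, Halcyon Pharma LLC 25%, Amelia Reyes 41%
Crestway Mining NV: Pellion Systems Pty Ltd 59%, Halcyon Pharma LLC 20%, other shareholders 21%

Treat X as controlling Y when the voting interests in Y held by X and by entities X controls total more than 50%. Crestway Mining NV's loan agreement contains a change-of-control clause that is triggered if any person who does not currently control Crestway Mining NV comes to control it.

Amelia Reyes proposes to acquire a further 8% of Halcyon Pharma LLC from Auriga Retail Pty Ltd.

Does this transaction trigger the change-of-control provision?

The purchase adds only to Amelia's holdings (Auriga's stake shrinks), so Amelia is the only person who could newly come to control Crestway.
Amelia holds 100% of Pellion, so Amelia controls Pellion.
Pellion holds 59% of Crestway, so Amelia controls Crestway.
So Amelia already controls Crestway before the transaction.
After the purchase, Amelia's direct stake in Halcyon rises to 35% + 8% = 43%, and Auriga's stake falls to 20%.
Amelia controlled Crestway already, so this is not a new person acquiring control; every other person's position is unchanged or reduced.
No new person acquires control, so the clause is not triggered.

No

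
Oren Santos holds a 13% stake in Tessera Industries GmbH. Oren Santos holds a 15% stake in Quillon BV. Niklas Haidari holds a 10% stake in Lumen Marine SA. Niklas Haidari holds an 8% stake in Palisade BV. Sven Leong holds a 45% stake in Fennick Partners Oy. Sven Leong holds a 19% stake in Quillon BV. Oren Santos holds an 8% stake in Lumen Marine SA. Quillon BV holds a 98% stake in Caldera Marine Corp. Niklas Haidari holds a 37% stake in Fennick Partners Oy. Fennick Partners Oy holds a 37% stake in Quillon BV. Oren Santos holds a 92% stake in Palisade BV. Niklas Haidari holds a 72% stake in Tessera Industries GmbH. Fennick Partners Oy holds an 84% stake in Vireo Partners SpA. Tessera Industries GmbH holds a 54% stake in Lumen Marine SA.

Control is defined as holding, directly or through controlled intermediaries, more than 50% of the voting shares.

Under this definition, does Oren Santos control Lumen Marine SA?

No

Oren holds 92% of Palisade, so Oren controls Palisade.
In Lumen, Oren's side holds only 8%, not > 50%.
So Oren does not control Lumen.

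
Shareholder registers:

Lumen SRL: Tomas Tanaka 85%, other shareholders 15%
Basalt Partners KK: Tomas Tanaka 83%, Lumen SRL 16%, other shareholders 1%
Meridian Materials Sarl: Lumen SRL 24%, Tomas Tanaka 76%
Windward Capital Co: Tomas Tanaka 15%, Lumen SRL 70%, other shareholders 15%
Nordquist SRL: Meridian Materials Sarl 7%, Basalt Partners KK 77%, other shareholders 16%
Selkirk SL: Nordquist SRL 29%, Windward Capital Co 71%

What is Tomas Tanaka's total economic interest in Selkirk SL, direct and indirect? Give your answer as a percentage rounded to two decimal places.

76.42%

Tomas reaches Selkirk along 6 paths.
Via Lumen → Meridian → Nordquist: 85% × 24% × 7% × 29% = 0.41412%.
Via Meridian → Nordquist: 76% × 7% × 29% = 1.5428%.
Via Basalt → Nordquist: 83% × 77% × 29% = 18.5339%.
Via Lumen → Basalt → Nordquist: 85% × 16% × 77% × 29% = 3.03688%.
Via Windward: 15% × 71% = 10.65%.
Via Lumen → Windward: 85% × 70% × 71% = 42.245%.
Total: 0.41412% + 1.5428% + 18.5339% + 3.03688% + 10.65% + 42.245% = 76.4227%.
Rounded: 76.42%.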